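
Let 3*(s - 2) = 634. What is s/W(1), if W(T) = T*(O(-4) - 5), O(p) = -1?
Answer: -320/9 ≈ -35.556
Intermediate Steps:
s = 640/3 (s = 2 + (⅓)*634 = 2 + 634/3 = 640/3 ≈ 213.33)
W(T) = -6*T (W(T) = T*(-1 - 5) = T*(-6) = -6*T)
s/W(1) = 640/(3*((-6*1))) = (640/3)/(-6) = (640/3)*(-⅙) = -320/9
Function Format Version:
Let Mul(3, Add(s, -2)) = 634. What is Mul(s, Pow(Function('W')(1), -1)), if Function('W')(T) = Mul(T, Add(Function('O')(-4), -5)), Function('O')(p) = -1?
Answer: Rational(-320, 9) ≈ -35.556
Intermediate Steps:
s = Rational(640, 3) (s = Add(2, Mul(Rational(1, 3), 634)) = Add(2, Rational(634, 3)) = Rational(640, 3) ≈ 213.33)
Function('W')(T) = Mul(-6, T) (Function('W')(T) = Mul(T, Add(-1, -5)) = Mul(T, -6) = Mul(-6, T))
Mul(s, Pow(Function('W')(1), -1)) = Mul(Rational(640, 3), Pow(Mul(-6, 1), -1)) = Mul(Rational(640, 3), Pow(-6, -1)) = Mul(Rational(640, 3), Rational(-1, 6)) = Rational(-320, 9)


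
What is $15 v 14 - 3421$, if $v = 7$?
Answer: $-1951$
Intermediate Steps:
$15 v 14 - 3421 = 15 \cdot 7 \cdot 14 - 3421 = 105 \cdot 14 - 3421 = 1470 - 3421 = -1951$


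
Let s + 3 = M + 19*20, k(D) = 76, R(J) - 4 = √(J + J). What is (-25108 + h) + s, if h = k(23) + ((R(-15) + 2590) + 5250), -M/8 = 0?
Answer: -16811 + I*√30 ≈ -16811.0 + 5.4772*I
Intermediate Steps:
R(J) = 4 + √2*√J (R(J) = 4 + √(J + J) = 4 + √(2*J) = 4 + √2*√J)
M = 0 (M = -8*0 = 0)
s = 377 (s = -3 + (0 + 19*20) = -3 + (0 + 380) = -3 + 380 = 377)
h = 7920 + I*√30 (h = 76 + (((4 + √2*√(-15)) + 2590) + 5250) = 76 + (((4 + √2*(I*√15)) + 2590) + 5250) = 76 + (((4 + I*√30) + 2590) + 5250) = 76 + ((2594 + I*√30) + 5250) = 76 + (7844 + I*√30) = 7920 + I*√30 ≈ 7920.0 + 5.4772*I)
(-25108 + h) + s = (-25108 + (7920 + I*√30)) + 377 = (-17188 + I*√30) + 377 = -16811 + I*√30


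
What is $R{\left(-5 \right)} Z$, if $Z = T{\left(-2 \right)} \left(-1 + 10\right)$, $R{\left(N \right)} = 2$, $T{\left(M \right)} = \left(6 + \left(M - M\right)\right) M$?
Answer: $-216$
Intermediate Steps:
$T{\left(M \right)} = 6 M$ ($T{\left(M \right)} = \left(6 + 0\right) M = 6 M$)
$Z = -108$ ($Z = 6 \left(-2\right) \left(-1 + 10\right) = \left(-12\right) 9 = -108$)
$R{\left(-5 \right)} Z = 2 \left(-108\right) = -216$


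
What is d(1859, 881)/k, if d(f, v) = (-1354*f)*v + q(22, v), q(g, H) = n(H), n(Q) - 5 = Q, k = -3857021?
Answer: 2217551880/3857021 ≈ 574.94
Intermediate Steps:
n(Q) = 5 + Q
q(g, H) = 5 + H
d(f, v) = 5 + v - 1354*f*v (d(f, v) = (-1354*f)*v + (5 + v) = -1354*f*v + (5 + v) = 5 + v - 1354*f*v)
d(1859, 881)/k = (5 + 881 - 1354*1859*881)/(-3857021) = (5 + 881 - 2217552766)*(-1/3857021) = -2217551880*(-1/3857021) = 2217551880/3857021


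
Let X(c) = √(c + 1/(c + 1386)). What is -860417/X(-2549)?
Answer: 860417*I*√861924886/1482244 ≈ 17042.0*I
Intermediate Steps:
X(c) = √(c + 1/(1386 + c))
-860417/X(-2549) = -860417*(-I*√1163)/√(1 - 2549*(1386 - 2549)) = -860417*(-I*√1163)/√(1 - 2549*(-1163)) = -860417*(-I*√1163/√(1 + 2964487)) = -860417*(-I*√861924886/1482244) = -(-860417)*I*√861924886/1482244 = 860417*I*√861924886/1482244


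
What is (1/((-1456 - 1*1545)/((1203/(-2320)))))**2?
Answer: 1447209/48473899782400 ≈ 2.9855e-8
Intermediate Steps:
(1/((-1456 - 1*1545)/((1203/(-2320)))))**2 = (1/((-1456 - 1545)/((1203*(-1/2320)))))**2 = (1/(-3001/(-1203/2320)))**2 = (1/(-3001*(-2320/1203)))**2 = (1/(6962320/1203))**2 = (1203/6962320)**2 = 1447209/48473899782400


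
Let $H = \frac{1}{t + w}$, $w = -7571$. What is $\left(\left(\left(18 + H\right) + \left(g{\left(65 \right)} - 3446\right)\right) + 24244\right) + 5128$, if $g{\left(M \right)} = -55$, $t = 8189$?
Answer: $\frac{15999403}{618} \approx 25889.0$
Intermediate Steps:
$H = \frac{1}{618}$ ($H = \frac{1}{8189 - 7571} = \frac{1}{618} \approx 0.0016181$)
$\left(\left(\left(18 + H\right) + \left(g{\left(65 \right)} - 3446\right)\right) + 24244\right) + 5128 = \left(\left(\left(18 + \frac{1}{618}\right) - 3501\right) + 24244\right) + 5128 = \left(\left(\frac{11125}{618} - 3501\right) + 24244\right) + 5128 = \left(- \frac{2152493}{618} + 24244\right) + 5128 = \frac{12830299}{618} + 5128 = \frac{15999403}{618}$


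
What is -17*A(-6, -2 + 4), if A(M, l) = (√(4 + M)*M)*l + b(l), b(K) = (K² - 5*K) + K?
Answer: 68 + 204*I*√2 ≈ 68.0 + 288.5*I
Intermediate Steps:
b(K) = K² - 4*K
A(M, l) = l*(-4 + l) + M*l*√(4 + M) (A(M, l) = (√(4 + M)*M)*l + l*(-4 + l) = (M*√(4 + M))*l + l*(-4 + l) = M*l*√(4 + M) + l*(-4 + l) = l*(-4 + l) + M*l*√(4 + M))
-17*A(-6, -2 + 4) = -17*(-2 + 4)*(-4 + (-2 + 4) - 6*√(4 - 6)) = -34*(-4 + 2 - 6*I*√2) = -34*(-2 - 6*I*√2) = -17*(-4 - 12*I*√2) = 68 + 204*I*√2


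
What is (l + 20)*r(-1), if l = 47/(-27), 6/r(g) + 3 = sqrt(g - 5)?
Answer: -986/45 - 986*I*sqrt(6)/135 ≈ -21.911 - 17.89*I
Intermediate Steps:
r(g) = 6/(-3 + sqrt(-5 + g)) (r(g) = 6/(-3 + sqrt(g - 5)) = 6/(-3 + sqrt(-5 + g)))
l = -47/27 (l = 47*(-1/27) = -47/27 ≈ -1.7407)
(l + 20)*r(-1) = (-47/27 + 20)*(6/(-3 + sqrt(-5 - 1))) = 493*(6/(-3 + sqrt(-6)))/27 = 493*(6/(-3 + I*sqrt(6)))/27 = 986/(9*(-3 + I*sqrt(6)))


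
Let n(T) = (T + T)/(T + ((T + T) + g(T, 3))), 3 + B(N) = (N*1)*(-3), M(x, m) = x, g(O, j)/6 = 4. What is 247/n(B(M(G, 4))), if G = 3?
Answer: 247/2 ≈ 123.50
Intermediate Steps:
g(O, j) = 24 (g(O, j) = 6*4 = 24)
B(N) = -3 - 3*N (B(N) = -3 + (N*1)*(-3) = -3 + N*(-3) = -3 - 3*N)
n(T) = 2*T/(24 + 3*T) (n(T) = (T + T)/(T + ((T + T) + 24)) = (2*T)/(T + (2*T + 24)) = (2*T)/(T + (24 + 2*T)) = (2*T)/(24 + 3*T) = 2*T/(24 + 3*T))
247/n(B(M(G, 4))) = 247/((2*(-3 - 3*3)/(3*(8 + (-3 - 3*3))))) = 247/((2*(-3 - 9)/(3*(8 + (-3 - 9))))) = 247/(((2/3)*(-12)/(8 - 12))) = 247/(((2/3)*(-12)/(-4))) = 247/(((2/3)*(-12)*(-1/4))) = 247/2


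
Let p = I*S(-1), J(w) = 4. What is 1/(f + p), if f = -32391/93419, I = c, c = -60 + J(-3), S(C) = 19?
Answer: -93419/99430207 ≈ -0.00093954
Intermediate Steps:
c = -56 (c = -60 + 4 = -56)
I = -56
f = -32391/93419 (f = -32391*1/93419 = -32391/93419 ≈ -0.34673)
p = -1064 (p = -56*19 = -1064)
1/(f + p) = 1/(-32391/93419 - 1064) = 1/(-99430207/93419) = -93419/99430207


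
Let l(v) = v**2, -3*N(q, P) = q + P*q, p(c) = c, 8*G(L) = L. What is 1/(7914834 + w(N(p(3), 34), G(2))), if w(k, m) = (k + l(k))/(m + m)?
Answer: 1/7917214 ≈ 1.2631e-7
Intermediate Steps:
G(L) = L/8
N(q, P) = -q/3 - P*q/3 (N(q, P) = -(q + P*q)/3 = -q/3 - P*q/3)
w(k, m) = (k + k**2)/(2*m) (w(k, m) = (k + k**2)/(m + m) = (k + k**2)/((2*m)) = (k + k**2)*(1/(2*m)) = (k + k**2)/(2*m))
1/(7914834 + w(N(p(3), 34), G(2))) = 1/(7914834 + (-1/3*3*(1 + 34))*(1 - 1/3*3*(1 + 34))/(2*(((1/8)*2)))) = 1/(7914834 + (-1/3*3*35)*(1 - 1/3*3*35)/(2*(1/4))) = 1/(7914834 + (1/2)*(-35)*4*(1 - 35)) = 1/(7914834 + (1/2)*(-35)*4*(-34)) = 1/(7914834 + 2380) = 1/7917214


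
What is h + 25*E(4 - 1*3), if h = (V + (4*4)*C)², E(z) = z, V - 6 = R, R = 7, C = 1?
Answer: 866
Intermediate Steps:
V = 13 (V = 6 + 7 = 13)
h = 841 (h = (13 + (4*4)*1)² = (13 + 16*1)² = (13 + 16)² = 29² = 841)
h + 25*E(4 - 1*3) = 841 + 25*(4 - 1*3) = 841 + 25*(4 - 3) = 841 + 25*1 = 841 + 25 = 866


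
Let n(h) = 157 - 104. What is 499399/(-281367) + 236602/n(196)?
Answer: 66545526787/14912451 ≈ 4462.4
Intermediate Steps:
n(h) = 53
499399/(-281367) + 236602/n(196) = 499399/(-281367) + 236602/53 = 499399*(-1/281367) + 236602*(1/53) = -499399/281367 + 236602/53 = 66545526787/14912451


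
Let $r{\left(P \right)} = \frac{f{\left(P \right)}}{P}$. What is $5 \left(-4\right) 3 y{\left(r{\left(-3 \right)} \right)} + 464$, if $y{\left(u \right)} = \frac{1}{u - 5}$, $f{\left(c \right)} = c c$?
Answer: $\frac{943}{2} \approx 471.5$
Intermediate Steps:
$f{\left(c \right)} = c^{2}$
$r{\left(P \right)} = P$ ($r{\left(P \right)} = \frac{P^{2}}{P} = P$)
$y{\left(u \right)} = \frac{1}{-5 + u}$
$5 \left(-4\right) 3 y{\left(r{\left(-3 \right)} \right)} + 464 = \frac{5 \left(-4\right) 3}{-5 - 3} + 464 = \frac{\left(-20\right) 3}{-8} + 464 = \left(-60\right) \left(- \frac{1}{8}\right) + 464 = \frac{15}{2} + 464 = \frac{943}{2}$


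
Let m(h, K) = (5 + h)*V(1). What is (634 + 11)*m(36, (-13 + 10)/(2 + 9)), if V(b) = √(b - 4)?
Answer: 26445*I*√3 ≈ 45804.0*I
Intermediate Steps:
V(b) = √(-4 + b)
m(h, K) = I*√3*(5 + h) (m(h, K) = (5 + h)*√(-4 + 1) = (5 + h)*√(-3) = (5 + h)*(I*√3) = I*√3*(5 + h))
(634 + 11)*m(36, (-13 + 10)/(2 + 9)) = (634 + 11)*(I*√3*(5 + 36)) = 645*(I*√3*41) = 645*(41*I*√3) = 26445*I*√3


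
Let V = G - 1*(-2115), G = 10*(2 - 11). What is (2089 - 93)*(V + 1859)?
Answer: 7752464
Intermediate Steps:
G = -90 (G = 10*(-9) = -90)
V = 2025 (V = -90 - 1*(-2115) = -90 + 2115 = 2025)
(2089 - 93)*(V + 1859) = (2089 - 93)*(2025 + 1859) = 1996*3884 = 7752464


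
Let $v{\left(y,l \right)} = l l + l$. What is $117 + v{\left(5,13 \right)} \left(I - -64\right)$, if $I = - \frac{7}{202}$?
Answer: $\frac{1187628}{101} \approx 11759.0$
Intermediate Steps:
$I = - \frac{7}{202}$ ($I = \left(-7\right) \frac{1}{202} = - \frac{7}{202} \approx -0.034653$)
$v{\left(y,l \right)} = l + l^{2}$ ($v{\left(y,l \right)} = l^{2} + l = l + l^{2}$)
$117 + v{\left(5,13 \right)} \left(I - -64\right) = 117 + 13 \left(1 + 13\right) \left(- \frac{7}{202} - -64\right) = 117 + 13 \cdot 14 \left(- \frac{7}{202} + 64\right) = 117 + 182 \cdot \frac{12921}{202} = 117 + \frac{1175811}{101} = \frac{1187628}{101}$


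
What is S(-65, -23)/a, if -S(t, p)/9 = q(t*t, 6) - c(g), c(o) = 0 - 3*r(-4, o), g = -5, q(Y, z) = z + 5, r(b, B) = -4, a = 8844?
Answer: 3/2948 ≈ 0.0010176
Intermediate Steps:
q(Y, z) = 5 + z
c(o) = 12 (c(o) = 0 - 3*(-4) = 0 + 12 = 12)
S(t, p) = 9 (S(t, p) = -9*((5 + 6) - 1*12) = -9*(11 - 12) = -9*(-1) = 9)
S(-65, -23)/a = 9/8844 = 9*(1/8844) = 3/2948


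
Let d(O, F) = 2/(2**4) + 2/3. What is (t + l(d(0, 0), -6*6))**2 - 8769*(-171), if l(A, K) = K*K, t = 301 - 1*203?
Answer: 3442735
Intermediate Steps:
t = 98 (t = 301 - 203 = 98)
d(O, F) = 19/24 (d(O, F) = 2/16 + 2*(1/3) = 2*(1/16) + 2/3 = 1/8 + 2/3 = 19/24)
l(A, K) = K**2
(t + l(d(0, 0), -6*6))**2 - 8769*(-171) = (98 + (-6*6)**2)**2 - 8769*(-171) = (98 + (-36)**2)**2 + 1499499 = (98 + 1296)**2 + 1499499 = 1394**2 + 1499499 = 1943236 + 1499499 = 3442735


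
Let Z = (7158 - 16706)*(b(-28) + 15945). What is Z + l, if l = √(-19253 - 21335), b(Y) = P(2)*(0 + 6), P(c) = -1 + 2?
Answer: -152300148 + 2*I*√10147 ≈ -1.523e+8 + 201.46*I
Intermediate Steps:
P(c) = 1
b(Y) = 6 (b(Y) = 1*(0 + 6) = 1*6 = 6)
l = 2*I*√10147 (l = √(-40588) = 2*I*√10147 ≈ 201.46*I)
Z = -152300148 (Z = (7158 - 16706)*(6 + 15945) = -9548*15951 = -152300148)
Z + l = -152300148 + 2*I*√10147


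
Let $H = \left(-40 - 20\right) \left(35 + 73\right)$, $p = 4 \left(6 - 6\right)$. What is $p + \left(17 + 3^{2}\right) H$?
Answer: $-168480$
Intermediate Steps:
$p = 0$ ($p = 4 \cdot 0 = 0$)
$H = -6480$ ($H = \left(-60\right) 108 = -6480$)
$p + \left(17 + 3^{2}\right) H = 0 + \left(17 + 3^{2}\right) \left(-6480\right) = 0 + \left(17 + 9\right) \left(-6480\right) = 0 + 26 \left(-6480\right) = 0 - 168480 = -168480$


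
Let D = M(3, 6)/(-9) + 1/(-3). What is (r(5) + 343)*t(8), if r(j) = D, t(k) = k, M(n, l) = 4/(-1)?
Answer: 24704/9 ≈ 2744.9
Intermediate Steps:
M(n, l) = -4 (M(n, l) = 4*(-1) = -4)
D = ⅑ (D = -4/(-9) + 1/(-3) = -4*(-⅑) + 1*(-⅓) = 4/9 - ⅓ = ⅑ ≈ 0.11111)
r(j) = ⅑
(r(5) + 343)*t(8) = (⅑ + 343)*8 = (3088/9)*8 = 24704/9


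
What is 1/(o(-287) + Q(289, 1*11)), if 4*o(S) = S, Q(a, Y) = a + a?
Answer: 4/2025 ≈ 0.0019753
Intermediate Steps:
Q(a, Y) = 2*a
o(S) = S/4
1/(o(-287) + Q(289, 1*11)) = 1/((1/4)*(-287) + 2*289) = 1/(-287/4 + 578) = 1/(2025/4) = 4/2025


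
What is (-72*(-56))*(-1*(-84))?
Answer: 338688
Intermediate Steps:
(-72*(-56))*(-1*(-84)) = 4032*84 = 338688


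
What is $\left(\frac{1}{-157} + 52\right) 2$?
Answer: $\frac{16326}{157} \approx 103.99$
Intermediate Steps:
$\left(\frac{1}{-157} + 52\right) 2 = \left(- \frac{1}{157} + 52\right) 2 = \frac{8163}{157} \cdot 2 = \frac{16326}{157}$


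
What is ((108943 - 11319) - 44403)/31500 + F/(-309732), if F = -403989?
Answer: 86934227/29037375 ≈ 2.9939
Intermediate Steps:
((108943 - 11319) - 44403)/31500 + F/(-309732) = ((108943 - 11319) - 44403)/31500 - 403989/(-309732) = (97624 - 44403)*(1/31500) - 403989*(-1/309732) = 53221*(1/31500) + 134663/103244 = 7603/4500 + 134663/103244 = 86934227/29037375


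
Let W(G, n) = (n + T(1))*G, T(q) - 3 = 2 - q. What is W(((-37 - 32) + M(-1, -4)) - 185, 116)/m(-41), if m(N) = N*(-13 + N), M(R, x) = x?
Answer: -1720/123 ≈ -13.984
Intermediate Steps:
T(q) = 5 - q (T(q) = 3 + (2 - q) = 5 - q)
W(G, n) = G*(4 + n) (W(G, n) = (n + (5 - 1*1))*G = (n + (5 - 1))*G = (n + 4)*G = (4 + n)*G = G*(4 + n))
W(((-37 - 32) + M(-1, -4)) - 185, 116)/m(-41) = ((((-37 - 32) - 4) - 185)*(4 + 116))/((-41*(-13 - 41))) = (((-69 - 4) - 185)*120)/((-41*(-54))) = ((-73 - 185)*120)/2214 = -258*120*(1/2214) = -30960*1/2214 = -1720/123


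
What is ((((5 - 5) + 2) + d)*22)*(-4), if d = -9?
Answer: 616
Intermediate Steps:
((((5 - 5) + 2) + d)*22)*(-4) = ((((5 - 5) + 2) - 9)*22)*(-4) = (((0 + 2) - 9)*22)*(-4) = ((2 - 9)*22)*(-4) = -7*22*(-4) = -154*(-4) = 616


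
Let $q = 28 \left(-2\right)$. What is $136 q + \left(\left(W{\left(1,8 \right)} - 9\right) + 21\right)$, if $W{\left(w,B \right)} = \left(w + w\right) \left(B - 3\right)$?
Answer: $-7594$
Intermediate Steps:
$W{\left(w,B \right)} = 2 w \left(-3 + B\right)$
$q = -56$
$136 q + \left(\left(W{\left(1,8 \right)} - 9\right) + 21\right) = 136 \left(-56\right) + \left(\left(2 \cdot 1 \left(-3 + 8\right) - 9\right) + 21\right) = -7616 + \left(\left(2 \cdot 1 \cdot 5 - 9\right) + 21\right) = -7616 + \left(\left(10 - 9\right) + 21\right) = -7616 + \left(1 + 21\right) = -7616 + 22 = -7594$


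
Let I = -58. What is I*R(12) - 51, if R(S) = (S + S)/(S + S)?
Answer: -109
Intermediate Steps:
R(S) = 1 (R(S) = (2*S)/((2*S)) = (2*S)*(1/(2*S)) = 1)
I*R(12) - 51 = -58*1 - 51 = -58 - 51 = -109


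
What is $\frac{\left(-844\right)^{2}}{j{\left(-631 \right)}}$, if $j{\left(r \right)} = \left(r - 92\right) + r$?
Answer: $- \frac{356168}{677} \approx -526.1$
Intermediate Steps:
$j{\left(r \right)} = -92 + 2 r$ ($j{\left(r \right)} = \left(-92 + r\right) + r = -92 + 2 r$)
$\frac{\left(-844\right)^{2}}{j{\left(-631 \right)}} = \frac{\left(-844\right)^{2}}{-92 + 2 \left(-631\right)} = \frac{712336}{-92 - 1262} = \frac{712336}{-1354} = 712336 \left(- \frac{1}{1354}\right) = - \frac{356168}{677}$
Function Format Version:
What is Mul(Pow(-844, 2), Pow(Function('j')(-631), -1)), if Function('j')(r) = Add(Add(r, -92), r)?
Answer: Rational(-356168, 677) ≈ -526.10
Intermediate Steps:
Function('j')(r) = Add(-92, Mul(2, r)) (Function('j')(r) = Add(Add(-92, r), r) = Add(-92, Mul(2, r)))
Mul(Pow(-844, 2), Pow(Function('j')(-631), -1)) = Mul(Pow(-844, 2), Pow(Add(-92, Mul(2, -631)), -1)) = Mul(712336, Pow(Add(-92, -1262), -1)) = Mul(712336, Pow(-1354, -1)) = Mul(712336, Rational(-1, 1354)) = Rational(-356168, 677)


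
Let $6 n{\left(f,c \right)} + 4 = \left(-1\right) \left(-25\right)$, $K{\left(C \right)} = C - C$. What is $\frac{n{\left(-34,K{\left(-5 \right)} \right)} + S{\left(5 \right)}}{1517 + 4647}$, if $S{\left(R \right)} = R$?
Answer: $\frac{17}{12328} \approx 0.001379$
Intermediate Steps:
$K{\left(C \right)} = 0$
$n{\left(f,c \right)} = \frac{7}{2}$ ($n{\left(f,c \right)} = - \frac{2}{3} + \frac{\left(-1\right) \left(-25\right)}{6} = - \frac{2}{3} + \frac{1}{6} \cdot 25 = - \frac{2}{3} + \frac{25}{6} = \frac{7}{2}$)
$\frac{n{\left(-34,K{\left(-5 \right)} \right)} + S{\left(5 \right)}}{1517 + 4647} = \frac{\frac{7}{2} + 5}{1517 + 4647} = \frac{17}{2 \cdot 6164} = \frac{17}{2} \cdot \frac{1}{6164} = \frac{17}{12328}$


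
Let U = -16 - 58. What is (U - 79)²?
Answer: 23409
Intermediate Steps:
U = -74
(U - 79)² = (-74 - 79)² = (-153)² = 23409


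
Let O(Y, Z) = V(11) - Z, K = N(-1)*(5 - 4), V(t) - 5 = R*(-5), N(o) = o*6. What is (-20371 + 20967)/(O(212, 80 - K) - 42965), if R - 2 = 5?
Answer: -596/43081 ≈ -0.013834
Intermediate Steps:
R = 7 (R = 2 + 5 = 7)
N(o) = 6*o
V(t) = -30 (V(t) = 5 + 7*(-5) = 5 - 35 = -30)
K = -6 (K = (6*(-1))*(5 - 4) = -6*1 = -6)
O(Y, Z) = -30 - Z
(-20371 + 20967)/(O(212, 80 - K) - 42965) = (-20371 + 20967)/((-30 - (80 - 1*(-6))) - 42965) = 596/((-30 - (80 + 6)) - 42965) = 596/((-30 - 1*86) - 42965) = 596/((-30 - 86) - 42965) = 596/(-116 - 42965) = 596/(-43081) = 596*(-1/43081) = -596/43081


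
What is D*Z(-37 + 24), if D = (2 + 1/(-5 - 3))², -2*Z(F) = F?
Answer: 2925/128 ≈ 22.852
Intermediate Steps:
Z(F) = -F/2
D = 225/64 (D = (2 + 1/(-8))² = (2 - ⅛)² = (15/8)² = 225/64 ≈ 3.5156)
D*Z(-37 + 24) = 225*(-(-37 + 24)/2)/64 = 225*(-½*(-13))/64 = (225/64)*(13/2) = 2925/128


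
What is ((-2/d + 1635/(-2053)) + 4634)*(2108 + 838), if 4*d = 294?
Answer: 1373082420134/100597 ≈ 1.3649e+7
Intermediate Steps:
d = 147/2 (d = (¼)*294 = 147/2 ≈ 73.500)
((-2/d + 1635/(-2053)) + 4634)*(2108 + 838) = ((-2/147/2 + 1635/(-2053)) + 4634)*(2108 + 838) = ((-2*2/147 + 1635*(-1/2053)) + 4634)*2946 = ((-4/147 - 1635/2053) + 4634)*2946 = (-248557/301791 + 4634)*2946 = (1398250937/301791)*2946 = 1373082420134/100597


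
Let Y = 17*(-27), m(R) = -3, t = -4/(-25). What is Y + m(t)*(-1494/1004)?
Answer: -228177/502 ≈ -454.54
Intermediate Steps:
t = 4/25 (t = -4*(-1/25) = 4/25 ≈ 0.16000)
Y = -459
Y + m(t)*(-1494/1004) = -459 - (-4482)/1004 = -459 - 3*(-747/502) = -459 + 2241/502 = -228177/502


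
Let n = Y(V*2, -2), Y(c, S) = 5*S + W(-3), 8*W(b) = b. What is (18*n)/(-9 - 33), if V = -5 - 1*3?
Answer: 249/56 ≈ 4.4464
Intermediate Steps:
V = -8 (V = -5 - 3 = -8)
W(b) = b/8
Y(c, S) = -3/8 + 5*S (Y(c, S) = 5*S + (1/8)*(-3) = 5*S - 3/8 = -3/8 + 5*S)
n = -83/8 (n = -3/8 + 5*(-2) = -3/8 - 10 = -83/8 ≈ -10.375)
(18*n)/(-9 - 33) = (18*(-83/8))/(-9 - 33) = -747/4/(-42) = -747/4*(-1/42) = 249/56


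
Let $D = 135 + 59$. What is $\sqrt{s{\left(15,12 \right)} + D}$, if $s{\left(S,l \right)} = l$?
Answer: $\sqrt{206} \approx 14.353$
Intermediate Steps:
$D = 194$
$\sqrt{s{\left(15,12 \right)} + D} = \sqrt{12 + 194} = \sqrt{206}$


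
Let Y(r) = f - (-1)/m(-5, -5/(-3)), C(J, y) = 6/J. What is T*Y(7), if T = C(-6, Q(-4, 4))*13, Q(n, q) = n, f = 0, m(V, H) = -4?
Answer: 13/4 ≈ 3.2500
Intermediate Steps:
T = -13 (T = (6/(-6))*13 = (6*(-1/6))*13 = -1*13 = -13)
Y(r) = -1/4 (Y(r) = 0 - (-1)/(-4) = 0 - (-1)*(-1)/4 = 0 - 1*1/4 = 0 - 1/4 = -1/4)
T*Y(7) = -13*(-1/4) = 13/4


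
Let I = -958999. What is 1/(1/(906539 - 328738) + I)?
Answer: -577801/554110581198 ≈ -1.0428e-6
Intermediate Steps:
1/(1/(906539 - 328738) + I) = 1/(1/(906539 - 328738) - 958999) = 1/(1/577801 - 958999) = 1/(-554110581198/577801) = -577801/554110581198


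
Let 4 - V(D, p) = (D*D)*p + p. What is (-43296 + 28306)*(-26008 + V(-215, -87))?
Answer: -59894913420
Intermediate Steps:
V(D, p) = 4 - p - p*D**2 (V(D, p) = 4 - ((D*D)*p + p) = 4 - (D**2*p + p) = 4 - (p*D**2 + p) = 4 - (p + p*D**2) = 4 + (-p - p*D**2) = 4 - p - p*D**2)
(-43296 + 28306)*(-26008 + V(-215, -87)) = (-43296 + 28306)*(-26008 + (4 - 1*(-87) - 1*(-87)*(-215)**2)) = -14990*(-26008 + (4 + 87 - 1*(-87)*46225)) = -14990*(-26008 + (4 + 87 + 4021575)) = -14990*(-26008 + 4021666) = -14990*3995658 = -59894913420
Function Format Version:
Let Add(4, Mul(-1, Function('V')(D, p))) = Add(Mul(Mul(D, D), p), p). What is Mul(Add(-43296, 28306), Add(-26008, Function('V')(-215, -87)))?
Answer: -59894913420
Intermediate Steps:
Function('V')(D, p) = Add(4, Mul(-1, p), Mul(-1, p, Pow(D, 2))) (Function('V')(D, p) = Add(4, Mul(-1, Add(Mul(Mul(D, D), p), p))) = Add(4, Mul(-1, Add(Mul(Pow(D, 2), p), p))) = Add(4, Mul(-1, Add(Mul(p, Pow(D, 2)), p))) = Add(4, Mul(-1, Add(p, Mul(p, Pow(D, 2))))) = Add(4, Add(Mul(-1, p), Mul(-1, p, Pow(D, 2)))) = Add(4, Mul(-1, p), Mul(-1, p, Pow(D, 2))))
Mul(Add(-43296, 28306), Add(-26008, Function('V')(-215, -87))) = Mul(Add(-43296, 28306), Add(-26008, Add(4, Mul(-1, -87), Mul(-1, -87, Pow(-215, 2))))) = Mul(-14990, Add(-26008, Add(4, 87, Mul(-1, -87, 46225)))) = Mul(-14990, Add(-26008, Add(4, 87, 4021575))) = Mul(-14990, Add(-26008, 4021666)) = Mul(-14990, 3995658) = -59894913420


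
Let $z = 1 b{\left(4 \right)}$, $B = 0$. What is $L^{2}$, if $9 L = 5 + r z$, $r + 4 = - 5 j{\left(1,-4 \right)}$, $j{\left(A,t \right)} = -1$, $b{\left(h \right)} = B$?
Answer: $\frac{25}{81} \approx 0.30864$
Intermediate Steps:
$b{\left(h \right)} = 0$
$z = 0$ ($z = 1 \cdot 0 = 0$)
$r = 1$ ($r = -4 - -5 = -4 + 5 = 1$)
$L = \frac{5}{9}$ ($L = \frac{5 + 1 \cdot 0}{9} = \frac{5 + 0}{9} = \frac{1}{9} \cdot 5 = \frac{5}{9} \approx 0.55556$)
$L^{2} = \left(\frac{5}{9}\right)^{2} = \frac{25}{81}$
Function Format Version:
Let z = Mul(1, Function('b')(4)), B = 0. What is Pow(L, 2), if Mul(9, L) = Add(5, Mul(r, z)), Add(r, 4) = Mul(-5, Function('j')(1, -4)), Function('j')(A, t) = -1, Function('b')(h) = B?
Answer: Rational(25, 81) ≈ 0.30864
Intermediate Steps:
Function('b')(h) = 0
z = 0 (z = Mul(1, 0) = 0)
r = 1 (r = Add(-4, Mul(-5, -1)) = Add(-4, 5) = 1)
L = Rational(5, 9) (L = Mul(Rational(1, 9), Add(5, Mul(1, 0))) = Mul(Rational(1, 9), Add(5, 0)) = Mul(Rational(1, 9), 5) = Rational(5, 9) ≈ 0.55556)
Pow(L, 2) = Pow(Rational(5, 9), 2) = Rational(25, 81)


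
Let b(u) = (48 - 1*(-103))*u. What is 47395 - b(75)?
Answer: 36070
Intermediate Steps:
b(u) = 151*u (b(u) = (48 + 103)*u = 151*u)
47395 - b(75) = 47395 - 151*75 = 47395 - 1*11325 = 47395 - 11325 = 36070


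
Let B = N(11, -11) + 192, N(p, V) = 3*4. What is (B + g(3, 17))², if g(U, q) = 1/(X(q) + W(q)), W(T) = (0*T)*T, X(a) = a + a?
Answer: 48121969/1156 ≈ 41628.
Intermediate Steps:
X(a) = 2*a
W(T) = 0 (W(T) = 0*T = 0)
g(U, q) = 1/(2*q) (g(U, q) = 1/(2*q + 0) = 1/(2*q))
N(p, V) = 12
B = 204 (B = 12 + 192 = 204)
(B + g(3, 17))² = (204 + (½)/17)² = (204 + (½)*(1/17))² = (204 + 1/34)² = (6937/34)² = 48121969/1156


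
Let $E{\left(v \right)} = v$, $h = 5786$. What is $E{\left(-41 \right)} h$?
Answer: $-237226$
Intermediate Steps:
$E{\left(-41 \right)} h = \left(-41\right) 5786 = -237226$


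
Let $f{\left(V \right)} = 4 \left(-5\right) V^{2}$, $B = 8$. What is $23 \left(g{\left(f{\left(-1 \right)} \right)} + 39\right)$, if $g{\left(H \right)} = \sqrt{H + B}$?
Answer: $897 + 46 i \sqrt{3} \approx 897.0 + 79.674 i$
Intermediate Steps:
$f{\left(V \right)} = - 20 V^{2}$
$g{\left(H \right)} = \sqrt{8 + H}$ ($g{\left(H \right)} = \sqrt{H + 8} = \sqrt{8 + H}$)
$23 \left(g{\left(f{\left(-1 \right)} \right)} + 39\right) = 23 \left(\sqrt{8 - 20 \left(-1\right)^{2}} + 39\right) = 23 \left(\sqrt{8 - 20} + 39\right) = 23 \left(\sqrt{-12} + 39\right) = 23 \left(2 i \sqrt{3} + 39\right) = 23 \left(39 + 2 i \sqrt{3}\right) = 897 + 46 i \sqrt{3}$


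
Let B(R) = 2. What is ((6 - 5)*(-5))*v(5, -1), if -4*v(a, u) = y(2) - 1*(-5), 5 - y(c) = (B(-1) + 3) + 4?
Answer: 5/4 ≈ 1.2500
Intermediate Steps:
y(c) = -4 (y(c) = 5 - ((2 + 3) + 4) = 5 - (5 + 4) = 5 - 1*9 = 5 - 9 = -4)
v(a, u) = -1/4 (v(a, u) = -(-4 - 1*(-5))/4 = -(-4 + 5)/4 = -1/4*1 = -1/4)
((6 - 5)*(-5))*v(5, -1) = ((6 - 5)*(-5))*(-1/4) = (1*(-5))*(-1/4) = -5*(-1/4) = 5/4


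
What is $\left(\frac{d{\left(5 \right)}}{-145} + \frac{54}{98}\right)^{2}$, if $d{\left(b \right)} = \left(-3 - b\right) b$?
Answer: $\frac{1380625}{2019241} \approx 0.68373$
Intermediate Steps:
$d{\left(b \right)} = b \left(-3 - b\right)$
$\left(\frac{d{\left(5 \right)}}{-145} + \frac{54}{98}\right)^{2} = \left(\frac{\left(-1\right) 5 \left(3 + 5\right)}{-145} + \frac{54}{98}\right)^{2} = \left(\left(-1\right) 5 \cdot 8 \left(- \frac{1}{145}\right) + 54 \cdot \frac{1}{98}\right)^{2} = \left(\left(-40\right) \left(- \frac{1}{145}\right) + \frac{27}{49}\right)^{2} = \left(\frac{8}{29} + \frac{27}{49}\right)^{2} = \left(\frac{1175}{1421}\right)^{2} = \frac{1380625}{2019241}$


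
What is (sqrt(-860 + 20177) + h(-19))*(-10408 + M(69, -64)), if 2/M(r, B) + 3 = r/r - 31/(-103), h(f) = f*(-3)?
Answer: -103831542/175 - 1821606*sqrt(19317)/175 ≈ -2.0400e+6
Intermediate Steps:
h(f) = -3*f
M(r, B) = -206/175 (M(r, B) = 2/(-3 + (r/r - 31/(-103))) = 2/(-3 + (1 - 31*(-1/103))) = 2/(-3 + (1 + 31/103)) = 2/(-3 + 134/103) = 2/(-175/103) = 2*(-103/175) = -206/175)
(sqrt(-860 + 20177) + h(-19))*(-10408 + M(69, -64)) = (sqrt(-860 + 20177) - 3*(-19))*(-10408 - 206/175) = (sqrt(19317) + 57)*(-1821606/175) = (57 + sqrt(19317))*(-1821606/175) = -103831542/175 - 1821606*sqrt(19317)/175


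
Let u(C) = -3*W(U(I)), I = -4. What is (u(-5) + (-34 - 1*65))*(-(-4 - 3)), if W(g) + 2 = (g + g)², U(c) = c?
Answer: -1995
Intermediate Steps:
W(g) = -2 + 4*g² (W(g) = -2 + (g + g)² = -2 + (2*g)² = -2 + 4*g²)
u(C) = -186 (u(C) = -3*(-2 + 4*(-4)²) = -3*(-2 + 4*16) = -3*(-2 + 64) = -3*62 = -186)
(u(-5) + (-34 - 1*65))*(-(-4 - 3)) = (-186 + (-34 - 1*65))*(-(-4 - 3)) = (-186 + (-34 - 65))*(-1*(-7)) = (-186 - 99)*7 = -285*7 = -1995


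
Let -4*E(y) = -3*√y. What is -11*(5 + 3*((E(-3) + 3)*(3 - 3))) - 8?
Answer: -63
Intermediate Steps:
E(y) = 3*√y/4 (E(y) = -(-3)*√y/4 = 3*√y/4)
-11*(5 + 3*((E(-3) + 3)*(3 - 3))) - 8 = -11*(5 + 3*((3*√(-3)/4 + 3)*(3 - 3))) - 8 = -11*(5 + 3*((3*(I*√3)/4 + 3)*0)) - 8 = -11*(5 + 3*((3*I*√3/4 + 3)*0)) - 8 = -11*(5 + 3*((3 + 3*I*√3/4)*0)) - 8 = -11*(5 + 3*0) - 8 = -11*(5 + 0) - 8 = -11*5 - 8 = -55 - 8 = -63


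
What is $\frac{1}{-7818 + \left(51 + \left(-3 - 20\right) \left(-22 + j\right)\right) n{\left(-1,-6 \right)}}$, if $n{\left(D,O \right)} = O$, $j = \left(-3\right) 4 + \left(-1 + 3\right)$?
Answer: $- \frac{1}{12540} \approx -7.9745 \cdot 10^{-5}$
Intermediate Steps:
$j = -10$ ($j = -12 + 2 = -10$)
$\frac{1}{-7818 + \left(51 + \left(-3 - 20\right) \left(-22 + j\right)\right) n{\left(-1,-6 \right)}} = \frac{1}{-7818 + \left(51 + \left(-3 - 20\right) \left(-22 - 10\right)\right) \left(-6\right)} = \frac{1}{-7818 + \left(51 - -736\right) \left(-6\right)} = \frac{1}{-7818 + \left(51 + 736\right) \left(-6\right)} = \frac{1}{-7818 + 787 \left(-6\right)} = \frac{1}{-7818 - 4722} = \frac{1}{-12540} = - \frac{1}{12540}$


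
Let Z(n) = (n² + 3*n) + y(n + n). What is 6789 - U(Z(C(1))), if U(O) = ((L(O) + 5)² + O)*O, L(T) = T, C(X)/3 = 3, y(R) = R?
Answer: -2171373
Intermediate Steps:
C(X) = 9 (C(X) = 3*3 = 9)
Z(n) = n² + 5*n (Z(n) = (n² + 3*n) + (n + n) = (n² + 3*n) + 2*n = n² + 5*n)
U(O) = O*(O + (5 + O)²) (U(O) = ((O + 5)² + O)*O = ((5 + O)² + O)*O = (O + (5 + O)²)*O = O*(O + (5 + O)²))
6789 - U(Z(C(1))) = 6789 - 9*(5 + 9)*(9*(5 + 9) + (5 + 9*(5 + 9))²) = 6789 - 9*14*(9*14 + (5 + 9*14)²) = 6789 - 126*(126 + (5 + 126)²) = 6789 - 126*(126 + 131²) = 6789 - 126*(126 + 17161) = 6789 - 126*17287 = 6789 - 1*2178162 = 6789 - 2178162 = -2171373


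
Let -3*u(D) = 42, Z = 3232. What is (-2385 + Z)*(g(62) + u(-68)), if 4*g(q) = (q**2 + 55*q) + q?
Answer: 1537305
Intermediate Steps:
g(q) = 14*q + q**2/4 (g(q) = ((q**2 + 55*q) + q)/4 = (q**2 + 56*q)/4 = 14*q + q**2/4)
u(D) = -14 (u(D) = -1/3*42 = -14)
(-2385 + Z)*(g(62) + u(-68)) = (-2385 + 3232)*((1/4)*62*(56 + 62) - 14) = 847*((1/4)*62*118 - 14) = 847*(1829 - 14) = 847*1815 = 1537305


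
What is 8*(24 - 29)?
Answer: -40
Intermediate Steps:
8*(24 - 29) = 8*(-5) = -40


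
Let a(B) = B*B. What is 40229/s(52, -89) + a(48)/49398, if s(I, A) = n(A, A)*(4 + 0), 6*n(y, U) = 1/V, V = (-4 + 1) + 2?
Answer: -993615303/16466 ≈ -60343.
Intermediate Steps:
V = -1 (V = -3 + 2 = -1)
n(y, U) = -⅙ (n(y, U) = (⅙)/(-1) = (⅙)*(-1) = -⅙)
a(B) = B²
s(I, A) = -⅔ (s(I, A) = -(4 + 0)/6 = -⅙*4 = -⅔)
40229/s(52, -89) + a(48)/49398 = 40229/(-⅔) + 48²/49398 = 40229*(-3/2) + 2304*(1/49398) = -120687/2 + 384/8233 = -993615303/16466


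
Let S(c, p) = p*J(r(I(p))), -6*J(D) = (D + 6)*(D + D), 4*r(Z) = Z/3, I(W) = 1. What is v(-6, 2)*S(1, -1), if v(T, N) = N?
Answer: 73/216 ≈ 0.33796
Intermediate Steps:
r(Z) = Z/12 (r(Z) = (Z/3)/4 = Z/12)
J(D) = -D*(6 + D)/3 (J(D) = -(D + 6)*(D + D)/6 = -(6 + D)*2*D/6 = -D*(6 + D)/3)
S(c, p) = -73*p/432 (S(c, p) = p*(-(1/12)*1*(6 + (1/12)*1)/3) = p*(-1/3*1/12*(6 + 1/12)) = p*(-1/3*1/12*73/12) = p*(-73/432) = -73*p/432)
v(-6, 2)*S(1, -1) = 2*(-73/432*(-1)) = 2*(73/432) = 73/216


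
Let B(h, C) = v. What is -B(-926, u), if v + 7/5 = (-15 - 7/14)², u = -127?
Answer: -4777/20 ≈ -238.85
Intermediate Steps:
v = 4777/20 (v = -7/5 + (-15 - 7/14)² = -7/5 + (-15 - 7*1/14)² = -7/5 + (-15 - ½)² = -7/5 + (-31/2)² = -7/5 + 961/4 = 4777/20 ≈ 238.85)
B(h, C) = 4777/20
-B(-926, u) = -1*4777/20 = -4777/20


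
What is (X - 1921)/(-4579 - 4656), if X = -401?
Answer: 2322/9235 ≈ 0.25143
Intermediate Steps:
(X - 1921)/(-4579 - 4656) = (-401 - 1921)/(-4579 - 4656) = -2322/(-9235) = -2322*(-1/9235) = 2322/9235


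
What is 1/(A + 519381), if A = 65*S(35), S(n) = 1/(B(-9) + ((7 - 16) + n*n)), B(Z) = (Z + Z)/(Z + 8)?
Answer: 1234/640916219 ≈ 1.9254e-6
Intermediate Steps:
B(Z) = 2*Z/(8 + Z) (B(Z) = (2*Z)/(8 + Z) = 2*Z/(8 + Z))
S(n) = 1/(9 + n**2) (S(n) = 1/(2*(-9)/(8 - 9) + ((7 - 16) + n*n)) = 1/(2*(-9)/(-1) + (-9 + n**2)) = 1/(2*(-9)*(-1) + (-9 + n**2)) = 1/(18 + (-9 + n**2)) = 1/(9 + n**2))
A = 65/1234 (A = 65/(9 + 35**2) = 65/(9 + 1225) = 65/1234 ≈ 0.052674)
1/(A + 519381) = 1/(65/1234 + 519381) = 1/(640916219/1234) = 1234/640916219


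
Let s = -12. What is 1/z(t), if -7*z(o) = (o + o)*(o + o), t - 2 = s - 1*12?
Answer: -7/1936 ≈ -0.0036157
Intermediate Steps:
t = -22 (t = 2 + (-12 - 1*12) = 2 + (-12 - 12) = 2 - 24 = -22)
z(o) = -4*o²/7 (z(o) = -(o + o)*(o + o)/7 = -2*o*2*o/7 = -4*o²/7)
1/z(t) = 1/(-4/7*(-22)²) = 1/(-4/7*484) = 1/(-1936/7) = -7/1936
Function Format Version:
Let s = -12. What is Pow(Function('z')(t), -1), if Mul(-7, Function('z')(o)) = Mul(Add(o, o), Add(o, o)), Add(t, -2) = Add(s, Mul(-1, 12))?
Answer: Rational(-7, 1936) ≈ -0.0036157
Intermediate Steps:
t = -22 (t = Add(2, Add(-12, Mul(-1, 12))) = Add(2, Add(-12, -12)) = Add(2, -24) = -22)
Function('z')(o) = Mul(Rational(-4, 7), Pow(o, 2)) (Function('z')(o) = Mul(Rational(-1, 7), Mul(Add(o, o), Add(o, o))) = Mul(Rational(-1, 7), Mul(Mul(2, o), Mul(2, o))) = Mul(Rational(-1, 7), Mul(4, Pow(o, 2))) = Mul(Rational(-4, 7), Pow(o, 2)))
Pow(Function('z')(t), -1) = Pow(Mul(Rational(-4, 7), Pow(-22, 2)), -1) = Pow(Mul(Rational(-4, 7), 484), -1) = Pow(Rational(-1936, 7), -1) = Rational(-7, 1936)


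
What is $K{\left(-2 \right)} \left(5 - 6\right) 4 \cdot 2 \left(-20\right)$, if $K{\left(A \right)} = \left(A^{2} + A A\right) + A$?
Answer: $960$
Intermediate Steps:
$K{\left(A \right)} = A + 2 A^{2}$ ($K{\left(A \right)} = \left(A^{2} + A^{2}\right) + A = 2 A^{2} + A = A + 2 A^{2}$)
$K{\left(-2 \right)} \left(5 - 6\right) 4 \cdot 2 \left(-20\right) = - 2 \left(1 + 2 \left(-2\right)\right) \left(5 - 6\right) 4 \cdot 2 \left(-20\right) = - 2 \left(1 - 4\right) \left(5 - 6\right) 4 \cdot 2 \left(-20\right) = \left(-2\right) \left(-3\right) \left(-1\right) 4 \cdot 2 \left(-20\right) = 6 \left(\left(-4\right) 2\right) \left(-20\right) = 6 \left(-8\right) \left(-20\right) = \left(-48\right) \left(-20\right) = 960$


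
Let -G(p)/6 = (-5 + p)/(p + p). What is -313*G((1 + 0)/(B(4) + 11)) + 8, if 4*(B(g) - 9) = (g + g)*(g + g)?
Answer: -168073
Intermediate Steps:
B(g) = 9 + g² (B(g) = 9 + ((g + g)*(g + g))/4 = 9 + ((2*g)*(2*g))/4 = 9 + (4*g²)/4 = 9 + g²)
G(p) = -3*(-5 + p)/p (G(p) = -6*(-5 + p)/(p + p) = -6*(-5 + p)/(2*p) = -6*(-5 + p)*1/(2*p) = -3*(-5 + p)/p)
-313*G((1 + 0)/(B(4) + 11)) + 8 = -313*(-3 + 15/(((1 + 0)/((9 + 4²) + 11)))) + 8 = -313*(-3 + 15/((1/((9 + 16) + 11)))) + 8 = -313*(-3 + 15/((1/(25 + 11)))) + 8 = -313*(-3 + 15/((1/36))) + 8 = -313*(-3 + 15/((1*(1/36)))) + 8 = -313*(-3 + 15/(1/36)) + 8 = -313*(-3 + 15*36) + 8 = -313*(-3 + 540) + 8 = -313*537 + 8 = -168081 + 8 = -168073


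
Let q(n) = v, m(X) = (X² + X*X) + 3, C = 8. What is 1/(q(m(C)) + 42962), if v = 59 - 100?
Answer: 1/42921 ≈ 2.3299e-5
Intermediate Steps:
m(X) = 3 + 2*X² (m(X) = (X² + X²) + 3 = 2*X² + 3 = 3 + 2*X²)
v = -41
q(n) = -41
1/(q(m(C)) + 42962) = 1/(-41 + 42962) = 1/42921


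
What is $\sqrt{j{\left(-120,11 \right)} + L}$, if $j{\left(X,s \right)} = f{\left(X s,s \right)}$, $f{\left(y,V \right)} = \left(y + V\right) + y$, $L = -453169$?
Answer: $7 i \sqrt{9302} \approx 675.13 i$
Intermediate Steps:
$f{\left(y,V \right)} = V + 2 y$ ($f{\left(y,V \right)} = \left(V + y\right) + y = V + 2 y$)
$j{\left(X,s \right)} = s + 2 X s$
$\sqrt{j{\left(-120,11 \right)} + L} = \sqrt{11 \left(1 + 2 \left(-120\right)\right) - 453169} = \sqrt{11 \left(1 - 240\right) - 453169} = \sqrt{11 \left(-239\right) - 453169} = \sqrt{-2629 - 453169} = \sqrt{-455798} = 7 i \sqrt{9302}$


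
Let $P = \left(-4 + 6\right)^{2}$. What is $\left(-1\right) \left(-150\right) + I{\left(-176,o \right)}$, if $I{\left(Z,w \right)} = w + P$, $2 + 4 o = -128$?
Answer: $\frac{243}{2} \approx 121.5$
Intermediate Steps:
$P = 4$ ($P = 2^{2} = 4$)
$o = - \frac{65}{2}$ ($o = - \frac{1}{2} + \frac{1}{4} \left(-128\right) = - \frac{1}{2} - 32 = - \frac{65}{2} \approx -32.5$)
$I{\left(Z,w \right)} = 4 + w$ ($I{\left(Z,w \right)} = w + 4 = 4 + w$)
$\left(-1\right) \left(-150\right) + I{\left(-176,o \right)} = \left(-1\right) \left(-150\right) + \left(4 - \frac{65}{2}\right) = 150 - \frac{57}{2} = \frac{243}{2}$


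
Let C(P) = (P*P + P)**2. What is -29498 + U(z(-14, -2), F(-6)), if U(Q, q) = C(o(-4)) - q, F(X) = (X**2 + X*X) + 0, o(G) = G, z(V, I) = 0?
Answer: -29426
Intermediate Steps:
F(X) = 2*X**2 (F(X) = (X**2 + X**2) + 0 = 2*X**2 + 0 = 2*X**2)
C(P) = (P + P**2)**2 (C(P) = (P**2 + P)**2 = (P + P**2)**2)
U(Q, q) = 144 - q (U(Q, q) = (-4)**2*(1 - 4)**2 - q = 16*(-3)**2 - q = 16*9 - q = 144 - q)
-29498 + U(z(-14, -2), F(-6)) = -29498 + (144 - 2*(-6)**2) = -29498 + (144 - 2*36) = -29498 + (144 - 1*72) = -29498 + (144 - 72) = -29498 + 72 = -29426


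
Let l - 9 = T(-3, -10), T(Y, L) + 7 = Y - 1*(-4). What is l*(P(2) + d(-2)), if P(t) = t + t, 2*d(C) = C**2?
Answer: 18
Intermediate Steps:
d(C) = C**2/2
T(Y, L) = -3 + Y (T(Y, L) = -7 + (Y - 1*(-4)) = -7 + (Y + 4) = -7 + (4 + Y) = -3 + Y)
P(t) = 2*t
l = 3 (l = 9 + (-3 - 3) = 9 - 6 = 3)
l*(P(2) + d(-2)) = 3*(2*2 + (1/2)*(-2)**2) = 3*(4 + (1/2)*4) = 3*(4 + 2) = 3*6 = 18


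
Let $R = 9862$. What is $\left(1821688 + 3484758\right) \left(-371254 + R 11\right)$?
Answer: $-1394385428312$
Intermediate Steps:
$\left(1821688 + 3484758\right) \left(-371254 + R 11\right) = \left(1821688 + 3484758\right) \left(-371254 + 9862 \cdot 11\right) = 5306446 \left(-371254 + 108482\right) = 5306446 \left(-262772\right) = -1394385428312$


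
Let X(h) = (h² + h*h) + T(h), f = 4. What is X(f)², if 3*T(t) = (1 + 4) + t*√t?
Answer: 11881/9 ≈ 1320.1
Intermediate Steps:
T(t) = 5/3 + t^(3/2)/3 (T(t) = ((1 + 4) + t*√t)/3 = (5 + t^(3/2))/3 = 5/3 + t^(3/2)/3)
X(h) = 5/3 + 2*h² + h^(3/2)/3 (X(h) = (h² + h*h) + (5/3 + h^(3/2)/3) = (h² + h²) + (5/3 + h^(3/2)/3) = 2*h² + (5/3 + h^(3/2)/3) = 5/3 + 2*h² + h^(3/2)/3)
X(f)² = (5/3 + 2*4² + 4^(3/2)/3)² = (5/3 + 2*16 + (⅓)*8)² = (5/3 + 32 + 8/3)² = (109/3)² = 11881/9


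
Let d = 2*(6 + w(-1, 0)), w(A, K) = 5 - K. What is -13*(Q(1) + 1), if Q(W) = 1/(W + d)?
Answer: -312/23 ≈ -13.565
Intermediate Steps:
d = 22 (d = 2*(6 + (5 - 1*0)) = 2*(6 + (5 + 0)) = 2*(6 + 5) = 2*11 = 22)
Q(W) = 1/(22 + W) (Q(W) = 1/(W + 22) = 1/(22 + W))
-13*(Q(1) + 1) = -13*(1/(22 + 1) + 1) = -13*(1/23 + 1) = -13*24/23 = -312/23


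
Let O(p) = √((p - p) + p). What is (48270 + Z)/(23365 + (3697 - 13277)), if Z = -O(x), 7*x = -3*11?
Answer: 3218/919 - I*√231/96495 ≈ 3.5016 - 0.00015751*I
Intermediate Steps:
x = -33/7 (x = (-3*11)/7 = (⅐)*(-33) = -33/7 ≈ -4.7143)
O(p) = √p (O(p) = √(0 + p) = √p)
Z = -I*√231/7 (Z = -√(-33/7) = -I*√231/7 ≈ -2.1712*I)
(48270 + Z)/(23365 + (3697 - 13277)) = (48270 - I*√231/7)/(23365 + (3697 - 13277)) = (48270 - I*√231/7)/(23365 - 9580) = (48270 - I*√231/7)/13785 = (48270 - I*√231/7)*(1/13785) = 3218/919 - I*√231/96495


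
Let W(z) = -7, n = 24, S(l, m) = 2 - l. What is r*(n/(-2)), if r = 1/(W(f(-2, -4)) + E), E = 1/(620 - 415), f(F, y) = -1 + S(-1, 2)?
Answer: 410/239 ≈ 1.7155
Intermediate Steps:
f(F, y) = 2 (f(F, y) = -1 + (2 - 1*(-1)) = -1 + (2 + 1) = -1 + 3 = 2)
E = 1/205 ≈ 0.0048781
r = -205/1434 (r = 1/(-7 + 1/205) = 1/(-1434/205) = -205/1434 ≈ -0.14296)
r*(n/(-2)) = -820/(239*(-2)) = -820*(-1)/(239*2) = -205/1434*(-12) = 410/239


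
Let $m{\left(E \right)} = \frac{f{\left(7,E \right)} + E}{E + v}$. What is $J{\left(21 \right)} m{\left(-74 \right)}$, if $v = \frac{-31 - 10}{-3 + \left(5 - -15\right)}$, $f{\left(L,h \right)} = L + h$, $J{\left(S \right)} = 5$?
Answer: $\frac{3995}{433} \approx 9.2263$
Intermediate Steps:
$v = - \frac{41}{17}$ ($v = - \frac{41}{-3 + \left(5 + 15\right)} = - \frac{41}{-3 + 20} = - \frac{41}{17} \approx -2.4118$)
$m{\left(E \right)} = \frac{7 + 2 E}{- \frac{41}{17} + E}$ ($m{\left(E \right)} = \frac{\left(7 + E\right) + E}{E - \frac{41}{17}} = \frac{7 + 2 E}{- \frac{41}{17} + E}$)
$J{\left(21 \right)} m{\left(-74 \right)} = 5 \frac{17 \left(7 + 2 \left(-74\right)\right)}{-41 + 17 \left(-74\right)} = 5 \frac{17 \left(7 - 148\right)}{-41 - 1258} = 5 \cdot 17 \frac{1}{-1299} \left(-141\right) = 5 \cdot 17 \left(- \frac{1}{1299}\right) \left(-141\right) = 5 \cdot \frac{799}{433} = \frac{3995}{433}$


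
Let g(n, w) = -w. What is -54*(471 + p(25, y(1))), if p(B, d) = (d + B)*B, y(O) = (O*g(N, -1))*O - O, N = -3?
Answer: -59184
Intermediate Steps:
y(O) = O² - O (y(O) = (O*(-1*(-1)))*O - O = (O*1)*O - O = O*O - O = O² - O)
p(B, d) = B*(B + d) (p(B, d) = (B + d)*B = B*(B + d))
-54*(471 + p(25, y(1))) = -54*(471 + 25*(25 + 1*(-1 + 1))) = -54*(471 + 25*(25 + 1*0)) = -54*(471 + 25*(25 + 0)) = -54*(471 + 25*25) = -54*(471 + 625) = -54*1096 = -59184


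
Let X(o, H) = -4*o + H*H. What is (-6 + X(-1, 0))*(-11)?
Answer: 22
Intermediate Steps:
X(o, H) = H² - 4*o (X(o, H) = -4*o + H² = H² - 4*o)
(-6 + X(-1, 0))*(-11) = (-6 + (0² - 4*(-1)))*(-11) = (-6 + (0 + 4))*(-11) = (-6 + 4)*(-11) = -2*(-11) = 22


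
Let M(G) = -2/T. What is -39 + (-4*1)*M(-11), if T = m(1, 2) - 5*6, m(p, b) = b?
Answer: -275/7 ≈ -39.286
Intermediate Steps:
T = -28 (T = 2 - 5*6 = 2 - 30 = -28)
M(G) = 1/14 (M(G) = -2/(-28) = -2*(-1/28) = 1/14)
-39 + (-4*1)*M(-11) = -39 - 4*1*(1/14) = -39 - 4*1/14 = -39 - 2/7 = -275/7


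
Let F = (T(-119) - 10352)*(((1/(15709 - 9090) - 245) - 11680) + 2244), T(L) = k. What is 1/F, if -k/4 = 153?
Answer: 6619/702557090632 ≈ 9.4213e-9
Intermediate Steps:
k = -612 (k = -4*153 = -612)
T(L) = -612
F = 702557090632/6619 (F = (-612 - 10352)*(((1/(15709 - 9090) - 245) - 11680) + 2244) = -10964*(((1/6619 - 245) - 11680) + 2244) = -10964*((-1621654/6619 - 11680) + 2244) = -10964*(-78931574/6619 + 2244) = -10964*(-64078538/6619) = 702557090632/6619 ≈ 1.0614e+8)
1/F = 1/(702557090632/6619) = 6619/702557090632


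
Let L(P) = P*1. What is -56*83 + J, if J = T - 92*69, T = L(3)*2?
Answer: -10990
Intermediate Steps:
L(P) = P
T = 6 (T = 3*2 = 6)
J = -6342 (J = 6 - 92*69 = 6 - 6348 = -6342)
-56*83 + J = -56*83 - 6342 = -4648 - 6342 = -10990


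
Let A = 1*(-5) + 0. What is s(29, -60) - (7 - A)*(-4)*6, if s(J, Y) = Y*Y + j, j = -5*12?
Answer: 3828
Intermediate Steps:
j = -60
A = -5 (A = -5 + 0 = -5)
s(J, Y) = -60 + Y² (s(J, Y) = Y*Y - 60 = Y² - 60 = -60 + Y²)
s(29, -60) - (7 - A)*(-4)*6 = (-60 + (-60)²) - (7 - 1*(-5))*(-4)*6 = (-60 + 3600) - (7 + 5)*(-4)*6 = 3540 - 12*(-4)*6 = 3540 - (-48)*6 = 3540 - 1*(-288) = 3540 + 288 = 3828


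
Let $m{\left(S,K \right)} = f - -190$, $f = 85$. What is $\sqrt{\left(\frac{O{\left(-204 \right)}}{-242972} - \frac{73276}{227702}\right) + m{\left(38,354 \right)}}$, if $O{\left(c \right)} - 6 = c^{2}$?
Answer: $\frac{\sqrt{52514521662430917539706}}{13831302586} \approx 16.568$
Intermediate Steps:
$m{\left(S,K \right)} = 275$ ($m{\left(S,K \right)} = 85 - -190 = 85 + 190 = 275$)
$O{\left(c \right)} = 6 + c^{2}$
$\sqrt{\left(\frac{O{\left(-204 \right)}}{-242972} - \frac{73276}{227702}\right) + m{\left(38,354 \right)}} = \sqrt{\left(\frac{6 + \left(-204\right)^{2}}{-242972} - \frac{73276}{227702}\right) + 275} = \sqrt{\left(\left(6 + 41616\right) \left(- \frac{1}{242972}\right) - \frac{36638}{113851}\right) + 275} = \sqrt{\left(41622 \left(- \frac{1}{242972}\right) - \frac{36638}{113851}\right) + 275} = \sqrt{\left(- \frac{20811}{121486} - \frac{36638}{113851}\right) + 275} = \sqrt{- \frac{6820357229}{13831302586} + 275} = \sqrt{\frac{3796787853921}{13831302586}} = \frac{\sqrt{52514521662430917539706}}{13831302586}$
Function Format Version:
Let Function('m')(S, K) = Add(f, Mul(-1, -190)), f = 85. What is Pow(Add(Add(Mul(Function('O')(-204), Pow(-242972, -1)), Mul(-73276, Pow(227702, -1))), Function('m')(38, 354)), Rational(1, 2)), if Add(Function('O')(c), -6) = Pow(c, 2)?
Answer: Mul(Rational(1, 13831302586), Pow(52514521662430917539706, Rational(1, 2))) ≈ 16.568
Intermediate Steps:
Function('m')(S, K) = 275 (Function('m')(S, K) = Add(85, Mul(-1, -190)) = Add(85, 190) = 275)
Function('O')(c) = Add(6, Pow(c, 2))
Pow(Add(Add(Mul(Function('O')(-204), Pow(-242972, -1)), Mul(-73276, Pow(227702, -1))), Function('m')(38, 354)), Rational(1, 2)) = Pow(Add(Add(Mul(Add(6, Pow(-204, 2)), Pow(-242972, -1)), Mul(-73276, Pow(227702, -1))), 275), Rational(1, 2)) = Pow(Add(Add(Mul(Add(6, 41616), Rational(-1, 242972)), Mul(-73276, Rational(1, 227702))), 275), Rational(1, 2)) = Pow(Add(Add(Mul(41622, Rational(-1, 242972)), Rational(-36638, 113851)), 275), Rational(1, 2)) = Pow(Add(Add(Rational(-20811, 121486), Rational(-36638, 113851)), 275), Rational(1, 2)) = Pow(Add(Rational(-6820357229, 13831302586), 275), Rational(1, 2)) = Pow(Rational(3796787853921, 13831302586), Rational(1, 2)) = Mul(Rational(1, 13831302586), Pow(52514521662430917539706, Rational(1, 2)))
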